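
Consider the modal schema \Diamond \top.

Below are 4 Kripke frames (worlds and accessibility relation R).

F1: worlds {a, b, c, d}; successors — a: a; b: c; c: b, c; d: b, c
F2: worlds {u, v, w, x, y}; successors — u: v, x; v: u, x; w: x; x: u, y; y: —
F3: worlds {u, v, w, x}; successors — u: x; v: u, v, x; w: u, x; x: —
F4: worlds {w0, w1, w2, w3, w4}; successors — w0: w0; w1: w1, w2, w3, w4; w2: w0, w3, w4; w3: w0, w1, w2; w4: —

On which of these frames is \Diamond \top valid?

F1

The schema corresponds to seriality: \forall x \exists y Rxy.
F1: ✓.
F2: fails — world y has no successor.
F3: fails — world x has no successor.
F4: fails — world w4 has no successor.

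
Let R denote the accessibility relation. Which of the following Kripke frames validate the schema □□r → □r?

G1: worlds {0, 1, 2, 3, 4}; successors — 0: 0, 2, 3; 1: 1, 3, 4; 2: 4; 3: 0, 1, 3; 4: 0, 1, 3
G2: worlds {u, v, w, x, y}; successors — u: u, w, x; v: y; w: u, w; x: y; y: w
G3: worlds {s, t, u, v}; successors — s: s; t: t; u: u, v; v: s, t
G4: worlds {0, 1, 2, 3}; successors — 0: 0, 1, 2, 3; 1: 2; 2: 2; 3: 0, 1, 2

G3, G4

This is the axiom for density; its first-order frame correspondent is ∀x ∀y (Rxy → ∃z (Rxz ∧ Rzy)).
G1: fails — R24 but no z with R2z and Rz4.
G2: fails — Rvy but no z with Rvz and Rzy.
G3: condition met.
G4: condition met.
Valid on: G3, G4.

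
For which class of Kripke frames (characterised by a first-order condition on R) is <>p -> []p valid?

partial functionality

Suppose ◇p→□p is valid. Take Rxy, Rxz and set V(p)={y}. Then ◇p at x, so □p at x, so p at z, i.e. z=y.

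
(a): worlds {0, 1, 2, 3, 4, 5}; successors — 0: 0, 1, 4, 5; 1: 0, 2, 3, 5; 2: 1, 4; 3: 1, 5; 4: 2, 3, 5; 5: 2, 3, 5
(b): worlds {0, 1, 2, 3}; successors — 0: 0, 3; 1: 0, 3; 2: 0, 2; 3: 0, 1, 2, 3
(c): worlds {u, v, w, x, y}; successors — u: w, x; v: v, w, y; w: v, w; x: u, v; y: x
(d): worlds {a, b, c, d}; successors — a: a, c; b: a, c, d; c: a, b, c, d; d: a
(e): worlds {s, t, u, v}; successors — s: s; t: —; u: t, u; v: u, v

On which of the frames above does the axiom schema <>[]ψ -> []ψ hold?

none

The schema corresponds to a generalized confluence (Geach) condition: forall x forall y forall z ((xRy & xRz) -> exists w (yRw & z = w)).
(a): fails — 0R1, 0R1 but no w with 1Rw and 1=w.
(b): fails — 2R0, 2R2 but no w with 0Rw and 2=w.
(c): fails — uRw, uRx but no t with wRt and x=t.
(d): fails — bRa, bRd but no w with aRw and d=w.
(e): fails — uRt, uRt but no w with tRw and t=w.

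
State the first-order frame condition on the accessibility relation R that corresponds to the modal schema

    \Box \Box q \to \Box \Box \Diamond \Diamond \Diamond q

This is a Sahlqvist (Geach-type) schema ◇^0□^2q → □^2◇^3q.
First-order correspondent: \forall x \forall z (x R^2 z \to \exists w (x R^2 w \wedge z R^3 w)).

\forall x \forall z (x R^2 z \to \exists w (x R^2 w \wedge z R^3 w))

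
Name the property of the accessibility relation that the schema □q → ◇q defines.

This is the D axiom.
It corresponds to seriality: ∀x ∃y Rxy.

Seriality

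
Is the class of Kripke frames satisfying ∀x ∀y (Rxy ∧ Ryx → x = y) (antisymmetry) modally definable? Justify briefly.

If a class were modally definable it would be closed under surjective bounded morphisms (Goldblatt–Thomason).
The 6-cycle (worlds a,b,c,d,e,f with a→b→c→d→e→f→a) is antisymmetric. Sending even-indexed worlds to a and odd-indexed worlds to b is a surjective bounded morphism onto the two-world frame with a↔b, which is not antisymmetric.
So the class is not modally definable.

No — not modally definable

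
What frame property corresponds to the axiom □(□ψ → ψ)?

Suppose □(□ψ→ψ) is valid. Take Rxy and set V(ψ)={w : Ryw}. Then at y, □ψ holds; since □(□ψ→ψ) at x, □ψ→ψ at y, so ψ at y, i.e. Ryy.

Shift-reflexivity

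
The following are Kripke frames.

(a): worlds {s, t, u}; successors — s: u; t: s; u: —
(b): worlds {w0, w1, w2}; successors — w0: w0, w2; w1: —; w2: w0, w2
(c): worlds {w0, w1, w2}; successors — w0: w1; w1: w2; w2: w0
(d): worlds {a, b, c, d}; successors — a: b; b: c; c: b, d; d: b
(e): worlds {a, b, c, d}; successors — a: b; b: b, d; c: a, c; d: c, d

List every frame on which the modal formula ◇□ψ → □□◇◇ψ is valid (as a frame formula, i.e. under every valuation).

(b)

The schema corresponds to a generalized confluence (Geach) condition: ∀x ∀y ∀z ((xRy ∧ xR²z) → ∃w (yRw ∧ zR²w)).
(a): fails — tRs, tR²u but no w with sRw and uR²w.
(b): holds.
(c): fails — w0Rw1, w0R²w2 but no w with w1Rw and w2R²w.
(d): fails — bRc, bR²d but no w with cRw and dR²w.
(e): fails — cRc, cR²a but no w with cRw and aR²w.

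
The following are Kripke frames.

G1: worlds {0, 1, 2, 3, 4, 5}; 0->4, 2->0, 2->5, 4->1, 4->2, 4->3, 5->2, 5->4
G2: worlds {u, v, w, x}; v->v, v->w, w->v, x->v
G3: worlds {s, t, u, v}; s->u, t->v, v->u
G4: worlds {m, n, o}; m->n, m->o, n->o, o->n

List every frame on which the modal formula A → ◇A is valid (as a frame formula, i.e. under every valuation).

This is the axiom for reflexivity; its first-order frame correspondent is ∀x Rxx.
G1: fails — world 0 does not see itself.
G2: fails — world u does not see itself.
G3: fails — world s does not see itself.
G4: fails — world m does not see itself.
Valid on no frame.

none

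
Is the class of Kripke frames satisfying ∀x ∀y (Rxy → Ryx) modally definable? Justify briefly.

This is a Sahlqvist condition; the B axiom r → □◇r defines it.
Suppose r→□◇r is valid. Take Rxy and set V(r)={x}. Then r at x, so □◇r at x, so ◇r at y, so some z with Ryz has r; z=x, i.e. Ryx.

Yes, by r → □◇r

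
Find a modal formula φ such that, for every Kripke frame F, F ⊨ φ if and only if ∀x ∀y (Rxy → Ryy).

This is shift-reflexivity; the standard corresponding axiom is T□: □(□s → s).
Suppose □(□s→s) is valid. Take Rxy and set V(s)={w : Ryw}. Then at y, □s holds; since □(□s→s) at x, □s→s at y, so s at y, i.e. Ryy.

□(□s → s)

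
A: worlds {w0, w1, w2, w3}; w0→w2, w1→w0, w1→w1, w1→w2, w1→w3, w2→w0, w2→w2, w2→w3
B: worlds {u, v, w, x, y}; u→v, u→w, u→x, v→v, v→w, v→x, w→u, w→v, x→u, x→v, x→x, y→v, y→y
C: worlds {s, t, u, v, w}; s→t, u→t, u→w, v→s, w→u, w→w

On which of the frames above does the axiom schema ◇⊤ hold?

B

Frame correspondent (Sahlqvist): ∀x ∃y Rxy — i.e. seriality.
A: fails — world w3 has no successor.
B: condition met.
C: fails — world t has no successor.
Valid on: B.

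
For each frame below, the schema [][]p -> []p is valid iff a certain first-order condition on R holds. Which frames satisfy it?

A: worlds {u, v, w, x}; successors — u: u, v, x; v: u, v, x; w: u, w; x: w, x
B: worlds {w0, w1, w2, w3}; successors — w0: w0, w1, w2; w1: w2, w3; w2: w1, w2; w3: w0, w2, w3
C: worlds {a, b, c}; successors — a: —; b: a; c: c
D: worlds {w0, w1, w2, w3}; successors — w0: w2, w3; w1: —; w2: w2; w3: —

A, B

This is the axiom for density; its first-order frame correspondent is forall x forall y (Rxy -> exists z (Rxz & Rzy)).
A: condition met.
B: condition met.
C: fails — Rba but no z with Rbz and Rza.
D: fails — Rw0w3 but no z with Rw0z and Rzw3.
Valid on: A, B.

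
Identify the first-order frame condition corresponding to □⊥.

□⊥ is valid iff no world has any successor (otherwise □⊥ fails at any world with one).
The converse is a direct semantic check.
Frame condition: ∀x ∀y ¬Rxy.

Emptiness of R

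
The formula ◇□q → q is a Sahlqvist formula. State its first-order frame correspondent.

This is frame-equivalent to q → □◇q (substitute ¬q for q and contrapose).
Suppose q→□◇q is valid. Take Rxy and set V(q)={x}. Then q at x, so □◇q at x, so ◇q at y, so some z with Ryz has q; z=x, i.e. Ryx.
The converse is a direct semantic check.
Frame condition: ∀x ∀y (Rxy → Ryx).

symmetry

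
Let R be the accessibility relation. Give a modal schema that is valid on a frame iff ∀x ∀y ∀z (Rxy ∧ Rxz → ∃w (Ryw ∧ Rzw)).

◇□ψ → □◇ψ

This is convergence; the standard corresponding axiom is .2: ◇□ψ → □◇ψ.
Suppose ◇□ψ→□◇ψ is valid. Take Rxy, Rxz and set V(ψ)={w : Ryw}. Then □ψ at y so ◇□ψ at x, so □◇ψ at x, so ◇ψ at z, giving w with Rzw and Ryw.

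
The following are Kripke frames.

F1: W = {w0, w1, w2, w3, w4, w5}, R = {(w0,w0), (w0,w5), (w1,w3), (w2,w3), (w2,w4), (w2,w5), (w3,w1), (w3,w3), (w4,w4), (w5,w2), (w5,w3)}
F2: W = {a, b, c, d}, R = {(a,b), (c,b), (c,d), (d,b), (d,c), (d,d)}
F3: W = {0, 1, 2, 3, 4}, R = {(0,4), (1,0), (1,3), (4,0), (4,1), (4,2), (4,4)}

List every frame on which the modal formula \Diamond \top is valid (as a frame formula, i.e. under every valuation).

Frame correspondent (Sahlqvist): \forall x \exists y Rxy — i.e. seriality.
F1: condition met.
F2: fails — world b has no successor.
F3: fails — world 2 has no successor.
Valid on: F1.

F1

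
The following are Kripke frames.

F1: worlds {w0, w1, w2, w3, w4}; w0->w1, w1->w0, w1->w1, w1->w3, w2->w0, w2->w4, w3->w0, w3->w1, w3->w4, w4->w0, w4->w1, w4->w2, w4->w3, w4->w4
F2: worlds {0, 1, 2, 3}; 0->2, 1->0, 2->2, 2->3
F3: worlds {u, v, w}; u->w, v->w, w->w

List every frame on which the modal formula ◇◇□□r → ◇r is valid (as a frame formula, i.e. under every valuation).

F1, F3

Frame correspondent (Sahlqvist): ∀x ∀y (xR²y → ∃w (yR²w ∧ xRw)) — i.e. a generalized confluence (Geach) condition.
F1: ✓.
F2: fails — 0R²3 but no w with 3R²w and 0Rw.
F3: ✓.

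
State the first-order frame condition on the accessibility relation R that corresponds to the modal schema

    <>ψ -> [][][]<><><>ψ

This is a Sahlqvist (Geach-type) schema ◇^1□^0ψ → □^3◇^3ψ.
First-order correspondent: forall x forall y forall z ((xRy & x R^3 z) -> exists w (y = w & z R^3 w)).

forall x forall y forall z ((xRy & x R^3 z) -> exists w (y = w & z R^3 w))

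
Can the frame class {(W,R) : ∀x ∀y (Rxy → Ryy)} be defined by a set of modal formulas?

The condition is shift-reflexivity. A defining modal formula is □(□p → p).
Suppose □(□p→p) is valid. Take Rxy and set V(p)={w : Ryw}. Then at y, □p holds; since □(□p→p) at x, □p→p at y, so p at y, i.e. Ryy.

Yes — defined by □(□p → p)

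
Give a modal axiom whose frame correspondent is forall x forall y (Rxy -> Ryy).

This is shift-reflexivity; the standard corresponding axiom is T□: □(□r → r).
Suppose □(□r→r) is valid. Take Rxy and set V(r)={w : Ryw}. Then at y, □r holds; since □(□r→r) at x, □r→r at y, so r at y, i.e. Ryy.

□(□r → r)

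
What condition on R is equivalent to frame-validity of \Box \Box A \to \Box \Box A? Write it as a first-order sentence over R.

\forall x \forall z (x R^2 z \to \exists w (x R^2 w \wedge z = w))

This is a Sahlqvist (Geach-type) schema ◇^0□^2A → □^2◇^0A.
Minimal-valuation argument: fix x; take any y with xR^0y and any z with xR^2z. Set V(A) to the set of worlds R-reachable from y in exactly 2 steps. Then □^2A holds at y, so the antecedent holds at x; validity forces ◇^0A at z, giving a w with zR^0w and yR^2w.
First-order correspondent: \forall x \forall z (x R^2 z \to \exists w (x R^2 w \wedge z = w)).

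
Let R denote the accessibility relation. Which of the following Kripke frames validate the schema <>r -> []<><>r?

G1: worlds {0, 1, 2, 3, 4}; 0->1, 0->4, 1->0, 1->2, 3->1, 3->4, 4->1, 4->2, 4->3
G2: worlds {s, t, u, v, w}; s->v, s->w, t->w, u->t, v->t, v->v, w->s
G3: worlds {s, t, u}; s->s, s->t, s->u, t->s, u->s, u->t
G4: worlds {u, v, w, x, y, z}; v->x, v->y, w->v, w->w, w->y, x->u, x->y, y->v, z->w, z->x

G3

The schema corresponds to a generalized confluence (Geach) condition: forall x forall y forall z ((xRy & xRz) -> exists w (y = w & z R^2 w)).
G1: fails — 1R0, 1R2 but no w with 0=w and 2R²w.
G2: fails — uRt, uRt but no w* with t=w* and tR²w*.
G3: holds.
G4: fails — vRx, vRx but no t with x=t and xR²t.
Valid on: G3.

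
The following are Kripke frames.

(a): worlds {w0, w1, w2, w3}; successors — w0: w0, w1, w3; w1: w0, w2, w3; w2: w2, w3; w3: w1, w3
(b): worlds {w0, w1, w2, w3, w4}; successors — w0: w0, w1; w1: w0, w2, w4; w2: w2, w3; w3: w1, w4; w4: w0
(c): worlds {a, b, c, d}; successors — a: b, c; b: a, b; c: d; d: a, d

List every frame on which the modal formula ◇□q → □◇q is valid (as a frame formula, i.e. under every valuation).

This is the axiom for convergence; its first-order frame correspondent is ∀x ∀y ∀z (Rxy ∧ Rxz → ∃w (Ryw ∧ Rzw)).
(a): ✓.
(b): fails — Rw1w2 and Rw1w0 but w2 and w0 have no common successor.
(c): fails — Rab and Rac but b and c have no common successor.
Valid on: (a).

(a)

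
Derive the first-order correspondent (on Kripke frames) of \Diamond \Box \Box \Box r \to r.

\forall x \forall y (xRy \to \exists w (y R^3 w \wedge x = w))

This is a Sahlqvist (Geach-type) schema ◇^1□^3r → □^0◇^0r.
Minimal-valuation argument: fix x; take any y with xR^1y and any z with xR^0z. Set V(r) to the set of worlds R-reachable from y in exactly 3 steps. Then □^3r holds at y, so the antecedent holds at x; validity forces ◇^0r at z, giving a w with zR^0w and yR^3w.
First-order correspondent: \forall x \forall y (xRy \to \exists w (y R^3 w \wedge x = w)).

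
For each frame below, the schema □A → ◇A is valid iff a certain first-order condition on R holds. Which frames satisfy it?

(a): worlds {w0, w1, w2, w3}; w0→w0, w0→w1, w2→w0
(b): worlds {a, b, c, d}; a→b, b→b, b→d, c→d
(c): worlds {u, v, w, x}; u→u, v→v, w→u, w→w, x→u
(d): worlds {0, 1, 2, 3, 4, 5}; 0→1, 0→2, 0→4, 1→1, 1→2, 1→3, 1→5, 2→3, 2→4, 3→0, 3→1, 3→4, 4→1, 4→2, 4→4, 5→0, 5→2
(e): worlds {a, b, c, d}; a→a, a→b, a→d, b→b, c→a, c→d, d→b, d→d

(c), (d), (e)

Frame correspondent (Sahlqvist): ∀x ∃y Rxy — i.e. seriality.
(a): fails — world w1 has no successor.
(b): fails — world d has no successor.
(c): condition met.
(d): condition met.
(e): condition met.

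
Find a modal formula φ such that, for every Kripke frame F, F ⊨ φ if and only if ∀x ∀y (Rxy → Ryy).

□(□p → p)

The condition is shift-reflexivity. The T□ schema □(□p → p) defines it.
Suppose □(□p→p) is valid. Take Rxy and set V(p)={w : Ryw}. Then at y, □p holds; since □(□p→p) at x, □p→p at y, so p at y, i.e. Ryy.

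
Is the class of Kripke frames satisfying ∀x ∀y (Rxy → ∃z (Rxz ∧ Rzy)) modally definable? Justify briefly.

Yes — defined by □□q → □q

This is a Sahlqvist condition; the C4 axiom □□q → □q defines it.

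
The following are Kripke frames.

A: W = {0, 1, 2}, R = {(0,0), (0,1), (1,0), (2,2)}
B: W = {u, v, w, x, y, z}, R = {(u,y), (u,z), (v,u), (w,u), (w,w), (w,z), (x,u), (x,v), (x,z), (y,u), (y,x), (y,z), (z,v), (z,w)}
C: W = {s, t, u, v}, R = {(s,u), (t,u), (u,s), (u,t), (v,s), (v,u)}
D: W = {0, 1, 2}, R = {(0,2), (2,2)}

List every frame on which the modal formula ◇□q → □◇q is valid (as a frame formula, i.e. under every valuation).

Frame correspondent (Sahlqvist): ∀x ∀y ∀z (Rxy ∧ Rxz → ∃w (Ryw ∧ Rzw)) — i.e. convergence.
A: ✓.
B: fails — Ruz and Ruy but z and y have no common successor.
C: fails — Rvu and Rvs but u and s have no common successor.
D: ✓.
Valid on: A, D.

A, D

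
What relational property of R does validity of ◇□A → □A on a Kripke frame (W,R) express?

the Euclidean property

This is a form of the 5 axiom.
Its frame correspondent is the Euclidean property — ∀x ∀y ∀z (Rxy ∧ Rxz → Ryz).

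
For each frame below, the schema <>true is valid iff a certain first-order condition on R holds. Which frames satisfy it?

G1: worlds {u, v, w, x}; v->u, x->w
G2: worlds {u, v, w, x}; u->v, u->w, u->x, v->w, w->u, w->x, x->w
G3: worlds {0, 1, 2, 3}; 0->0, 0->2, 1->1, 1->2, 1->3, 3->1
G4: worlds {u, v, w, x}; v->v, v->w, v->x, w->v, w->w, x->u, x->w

The schema corresponds to seriality: forall x exists y Rxy.
G1: fails — world u has no successor.
G2: holds.
G3: fails — world 2 has no successor.
G4: fails — world u has no successor.

G2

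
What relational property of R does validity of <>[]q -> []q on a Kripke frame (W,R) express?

The Euclidean property

This is frame-equivalent to ◇q → □◇q (substitute ¬q for q and contrapose).
Suppose ◇q→□◇q is valid. Take Rxy, Rxz and set V(q)={y}. Then ◇q at x, so □◇q at x, so ◇q at z, so some w with Rzw has q; w=y, i.e. Rzy. By symmetry of the argument, Ryz.
Conversely, any frame satisfying forall x forall y forall z (Rxy & Rxz -> Ryz) validates the schema.
So the correspondent is the Euclidean property.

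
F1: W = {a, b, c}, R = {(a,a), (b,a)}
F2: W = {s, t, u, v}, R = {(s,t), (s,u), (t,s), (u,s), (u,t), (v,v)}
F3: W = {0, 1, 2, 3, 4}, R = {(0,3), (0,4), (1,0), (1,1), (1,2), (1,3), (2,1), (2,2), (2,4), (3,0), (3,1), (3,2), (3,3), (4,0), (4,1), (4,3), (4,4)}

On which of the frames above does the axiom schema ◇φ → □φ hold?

Frame correspondent (Sahlqvist): ∀x ∀y ∀z (Rxy ∧ Rxz → y = z) — i.e. partial functionality.
F1: satisfies the condition.
F2: fails — s sees both t and u.
F3: fails — 0 sees both 3 and 4.

F1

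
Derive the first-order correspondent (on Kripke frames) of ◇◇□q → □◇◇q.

This is a Sahlqvist (Geach-type) schema ◇^2□^1q → □^1◇^2q.
Minimal-valuation argument: fix x; take any y with xR^2y and any z with xR^1z. Set V(q) to the set of worlds R-reachable from y in exactly 1 step. Then □^1q holds at y, so the antecedent holds at x; validity forces ◇^2q at z, giving a w with zR^2w and yR^1w.
First-order correspondent: ∀x ∀y ∀z ((xR²y ∧ xRz) → ∃w (yRw ∧ zR²w)).

∀x ∀y ∀z ((xR²y ∧ xRz) → ∃w (yRw ∧ zR²w))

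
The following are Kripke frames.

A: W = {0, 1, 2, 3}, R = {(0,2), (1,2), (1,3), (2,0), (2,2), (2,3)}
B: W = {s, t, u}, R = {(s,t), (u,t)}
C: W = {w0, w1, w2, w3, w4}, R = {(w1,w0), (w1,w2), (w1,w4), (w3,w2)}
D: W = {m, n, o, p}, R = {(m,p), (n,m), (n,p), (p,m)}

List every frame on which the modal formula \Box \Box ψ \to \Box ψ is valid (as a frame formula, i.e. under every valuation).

A

This is the axiom for density; its first-order frame correspondent is \forall x \forall y (Rxy \to \exists z (Rxz \wedge Rzy)).
A: satisfies the condition.
B: fails — Rut but no z with Ruz and Rzt.
C: fails — Rw1w2 but no z with Rw1z and Rzw2.
D: fails — Rpm but no z with Rpz and Rzm.
Valid on: A.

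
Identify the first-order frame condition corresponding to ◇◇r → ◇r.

Transitivity

This is frame-equivalent to □r → □□r (substitute ¬r for r and contrapose).
Suppose □r→□□r is valid. Take Rxy, Ryz and set V(r)={w : Rxw}. Then □r at x, so □□r at x, so □r at y, so r at z, i.e. Rxz.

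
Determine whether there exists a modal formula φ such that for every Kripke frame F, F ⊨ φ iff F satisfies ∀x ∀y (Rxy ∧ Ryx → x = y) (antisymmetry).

No — not modally definable

Modal frame validity is preserved under surjective bounded morphisms.
The 8-cycle (worlds a,b,c,d,e,f,g,h with a→b→c→d→e→f→g→h→a) is antisymmetric. Sending even-indexed worlds to • and odd-indexed worlds to ∘ is a surjective bounded morphism onto the two-world frame with •↔∘, which is not antisymmetric.
So the class is not modally definable.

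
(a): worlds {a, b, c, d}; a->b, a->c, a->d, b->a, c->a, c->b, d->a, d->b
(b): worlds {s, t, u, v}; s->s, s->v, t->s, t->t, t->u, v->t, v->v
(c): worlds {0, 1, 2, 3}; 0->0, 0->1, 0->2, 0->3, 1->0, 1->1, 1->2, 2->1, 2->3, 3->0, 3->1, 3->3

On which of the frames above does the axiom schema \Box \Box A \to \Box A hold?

This is the axiom for density; its first-order frame correspondent is \forall x \forall y (Rxy \to \exists z (Rxz \wedge Rzy)).
(a): fails — Rba but no z with Rbz and Rza.
(b): ✓.
(c): ✓.
Valid on: (b), (c).

(b), (c)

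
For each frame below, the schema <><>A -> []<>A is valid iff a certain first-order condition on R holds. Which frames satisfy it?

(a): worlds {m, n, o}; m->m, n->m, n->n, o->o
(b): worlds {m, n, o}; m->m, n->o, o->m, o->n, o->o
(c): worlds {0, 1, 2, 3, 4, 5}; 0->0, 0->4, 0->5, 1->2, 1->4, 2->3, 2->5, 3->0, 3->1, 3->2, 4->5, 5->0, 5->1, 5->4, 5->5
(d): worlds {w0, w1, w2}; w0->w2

(d)

The schema corresponds to a generalized confluence (Geach) condition: forall x forall y forall z ((x R^2 y & xRz) -> exists w (y = w & zRw)).
(a): fails — nR²n, nRm but no w with n=w and mRw.
(b): fails — oR²m, oRn but no w with m=w and nRw.
(c): fails — 0R²0, 0R4 but no w with 0=w and 4Rw.
(d): satisfies the condition.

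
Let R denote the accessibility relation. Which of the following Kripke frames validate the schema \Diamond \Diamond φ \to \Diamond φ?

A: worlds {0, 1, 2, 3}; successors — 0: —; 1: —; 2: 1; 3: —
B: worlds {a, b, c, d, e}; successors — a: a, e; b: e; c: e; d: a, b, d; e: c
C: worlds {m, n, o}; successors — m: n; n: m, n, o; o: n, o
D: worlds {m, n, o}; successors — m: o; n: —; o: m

The schema corresponds to transitivity: \forall x \forall y \forall z (Rxy \wedge Ryz \to Rxz).
A: holds.
B: fails — Rae and Rec but not Rac.
C: fails — Ron and Rnm but not Rom.
D: fails — Rom and Rmo but not Roo.
Valid on: A.

A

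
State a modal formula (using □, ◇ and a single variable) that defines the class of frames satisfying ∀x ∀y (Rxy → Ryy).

□(□q → q)

The condition is shift-reflexivity. The T□ schema □(□q → q) defines it.
Suppose □(□q→q) is valid. Take Rxy and set V(q)={w : Ryw}. Then at y, □q holds; since □(□q→q) at x, □q→q at y, so q at y, i.e. Ryy.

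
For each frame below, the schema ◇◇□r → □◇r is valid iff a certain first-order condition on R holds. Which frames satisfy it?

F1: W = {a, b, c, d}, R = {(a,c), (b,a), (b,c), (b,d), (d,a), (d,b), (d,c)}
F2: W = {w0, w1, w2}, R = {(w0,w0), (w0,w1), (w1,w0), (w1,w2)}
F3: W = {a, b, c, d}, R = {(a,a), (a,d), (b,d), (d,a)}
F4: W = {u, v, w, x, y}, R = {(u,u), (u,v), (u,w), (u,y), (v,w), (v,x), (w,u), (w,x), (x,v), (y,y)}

The schema corresponds to a generalized confluence (Geach) condition: ∀x ∀y ∀z ((xR²y ∧ xRz) → ∃w (yRw ∧ zRw)).
F1: fails — bR²a, bRc but no w with aRw and cRw.
F2: fails — w0R²w2, w0Rw0 but no w with w2Rw and w0Rw.
F3: condition met.
F4: fails — uR²v, uRy but no t with vRt and yRt.
Valid on: F3.

F3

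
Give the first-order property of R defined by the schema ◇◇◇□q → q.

∀x ∀y (xR³y → ∃w (yRw ∧ x = w))

This is a Sahlqvist (Geach-type) schema ◇^3□^1q → □^0◇^0q.
Minimal-valuation argument: fix x; take any y with xR^3y and any z with xR^0z. Set V(q) to the set of worlds R-reachable from y in exactly 1 step. Then □^1q holds at y, so the antecedent holds at x; validity forces ◇^0q at z, giving a w with zR^0w and yR^1w.
First-order correspondent: ∀x ∀y (xR³y → ∃w (yRw ∧ x = w)).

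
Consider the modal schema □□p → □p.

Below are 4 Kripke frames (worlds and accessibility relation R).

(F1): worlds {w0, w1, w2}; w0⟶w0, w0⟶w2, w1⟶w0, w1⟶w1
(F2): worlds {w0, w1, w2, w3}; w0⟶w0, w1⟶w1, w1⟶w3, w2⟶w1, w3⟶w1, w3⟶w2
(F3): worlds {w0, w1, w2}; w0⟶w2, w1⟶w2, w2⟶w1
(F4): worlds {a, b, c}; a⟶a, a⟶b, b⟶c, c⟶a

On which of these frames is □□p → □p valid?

The schema corresponds to density: ∀x ∀y (Rxy → ∃z (Rxz ∧ Rzy)).
(F1): holds.
(F2): fails — Rw3w2 but no z with Rw3z and Rzw2.
(F3): fails — Rw1w2 but no z with Rw1z and Rzw2.
(F4): fails — Rbc but no z with Rbz and Rzc.
Valid on: (F1).

(F1)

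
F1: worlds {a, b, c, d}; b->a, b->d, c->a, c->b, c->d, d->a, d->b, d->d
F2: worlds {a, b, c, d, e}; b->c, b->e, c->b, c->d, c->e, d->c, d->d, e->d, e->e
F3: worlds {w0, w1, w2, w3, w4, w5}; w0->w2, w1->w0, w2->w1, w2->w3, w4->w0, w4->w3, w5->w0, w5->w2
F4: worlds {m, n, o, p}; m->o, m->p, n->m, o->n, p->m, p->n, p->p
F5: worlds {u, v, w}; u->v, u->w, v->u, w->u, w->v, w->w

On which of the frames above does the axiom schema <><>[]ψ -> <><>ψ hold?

This is the axiom for a generalized confluence (Geach) condition; its first-order frame correspondent is forall x forall y (x R^2 y -> exists w (yRw & x R^2 w)).
F1: fails — bR²a but no w with aRw and bR²w.
F2: satisfies the condition.
F3: fails — w0R²w1 but no w with w1Rw and w0R²w.
F4: fails — nR²o but no w with oRw and nR²w.
F5: fails — vR²v but no t with vRt and vR²t.
Valid on: F2.

F2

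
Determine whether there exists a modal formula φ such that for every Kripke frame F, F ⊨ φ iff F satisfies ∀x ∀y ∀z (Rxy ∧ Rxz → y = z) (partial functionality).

This is a Sahlqvist condition; the CD axiom ◇q → □q defines it.
Suppose ◇q→□q is valid. Take Rxy, Rxz and set V(q)={y}. Then ◇q at x, so □q at x, so q at z, i.e. z=y.

Yes, by ◇q → □q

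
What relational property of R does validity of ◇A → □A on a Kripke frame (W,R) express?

partial functionality: ∀x ∀y ∀z (Rxy ∧ Rxz → y = z)

Suppose ◇A→□A is valid. Take Rxy, Rxz and set V(A)={y}. Then ◇A at x, so □A at x, so A at z, i.e. z=y.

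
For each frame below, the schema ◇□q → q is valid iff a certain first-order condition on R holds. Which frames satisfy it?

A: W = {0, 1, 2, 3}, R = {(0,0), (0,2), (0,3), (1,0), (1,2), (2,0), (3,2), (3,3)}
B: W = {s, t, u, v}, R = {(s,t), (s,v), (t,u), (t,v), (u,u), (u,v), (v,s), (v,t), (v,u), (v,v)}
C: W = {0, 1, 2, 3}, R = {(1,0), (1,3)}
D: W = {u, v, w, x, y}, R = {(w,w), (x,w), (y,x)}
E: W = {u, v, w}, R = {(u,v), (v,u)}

E

The schema corresponds to symmetry: ∀x ∀y (Rxy → Ryx).
A: fails — R10 but not R01.
B: fails — Rtu but not Rut.
C: fails — R10 but not R01.
D: fails — Ryx but not Rxy.
E: ✓.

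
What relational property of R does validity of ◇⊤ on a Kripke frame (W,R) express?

Seriality

◇⊤ holds at w iff w has a successor, so frame-validity of ◇⊤ is exactly seriality. Equivalently via □q → ◇q:
Suppose □q→◇q is valid. At any x set V(q)=W. Then □q at x, so ◇q at x, so x has a successor.
Conversely, any frame satisfying ∀x ∃y Rxy validates the schema.
Frame condition: ∀x ∃y Rxy.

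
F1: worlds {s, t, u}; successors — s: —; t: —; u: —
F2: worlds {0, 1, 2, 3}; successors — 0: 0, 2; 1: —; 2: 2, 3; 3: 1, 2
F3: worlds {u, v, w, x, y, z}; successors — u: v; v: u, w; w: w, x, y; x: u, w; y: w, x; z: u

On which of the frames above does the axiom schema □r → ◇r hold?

F3

This is the axiom for seriality; its first-order frame correspondent is ∀x ∃y Rxy.
F1: fails — world s has no successor.
F2: fails — world 1 has no successor.
F3: condition met.
Valid on: F3.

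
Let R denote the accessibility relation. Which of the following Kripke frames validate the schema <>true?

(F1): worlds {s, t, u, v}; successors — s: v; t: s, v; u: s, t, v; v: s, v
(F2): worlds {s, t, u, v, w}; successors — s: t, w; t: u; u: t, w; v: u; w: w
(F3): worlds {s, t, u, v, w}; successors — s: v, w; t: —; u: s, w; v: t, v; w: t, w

Frame correspondent (Sahlqvist): forall x exists y Rxy — i.e. seriality.
(F1): ✓.
(F2): ✓.
(F3): fails — world t has no successor.
Valid on: (F1), (F2).

(F1), (F2)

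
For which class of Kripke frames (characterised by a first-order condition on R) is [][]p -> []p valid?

Density

Suppose □□p→□p is valid. Take Rxy and set V(p)={w : xR²w}. Then □□p at x, so □p at x, so p at y, i.e. ∃z(Rxz∧Rzy).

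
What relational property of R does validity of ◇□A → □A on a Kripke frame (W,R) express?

the Euclidean property

This is a form of the 5 axiom.
It corresponds to the Euclidean property: ∀x ∀y ∀z (Rxy ∧ Rxz → Ryz).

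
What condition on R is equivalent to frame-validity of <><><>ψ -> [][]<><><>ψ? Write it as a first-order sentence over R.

forall x forall y forall z ((x R^3 y & x R^2 z) -> exists w (y = w & z R^3 w))

This is a Sahlqvist (Geach-type) schema ◇^3□^0ψ → □^2◇^3ψ.
Minimal-valuation argument: fix x; take any y with xR^3y and any z with xR^2z. Set V(ψ) to the set of worlds R-reachable from y in exactly 0 steps. Then □^0ψ holds at y, so the antecedent holds at x; validity forces ◇^3ψ at z, giving a w with zR^3w and yR^0w.
First-order correspondent: forall x forall y forall z ((x R^3 y & x R^2 z) -> exists w (y = w & z R^3 w)).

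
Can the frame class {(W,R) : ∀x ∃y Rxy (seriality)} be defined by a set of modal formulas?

Yes, by □p → ◇p

The condition is seriality. A defining modal formula is □p → ◇p.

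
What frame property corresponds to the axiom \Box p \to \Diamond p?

seriality

Suppose □p→◇p is valid. At any x set V(p)=W. Then □p at x, so ◇p at x, so x has a successor.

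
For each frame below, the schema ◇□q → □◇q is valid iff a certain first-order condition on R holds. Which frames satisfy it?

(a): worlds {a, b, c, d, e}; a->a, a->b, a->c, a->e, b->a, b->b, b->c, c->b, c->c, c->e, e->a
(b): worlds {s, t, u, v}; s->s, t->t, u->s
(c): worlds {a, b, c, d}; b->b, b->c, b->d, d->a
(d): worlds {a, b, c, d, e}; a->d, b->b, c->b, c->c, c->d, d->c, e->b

This is the axiom for convergence; its first-order frame correspondent is ∀x ∀y ∀z (Rxy ∧ Rxz → ∃w (Ryw ∧ Rzw)).
(a): fails — Rae and Rac but e and c have no common successor.
(b): holds.
(c): fails — Rbd and Rbc but d and c have no common successor.
(d): fails — Rcd and Rcb but d and b have no common successor.

(b)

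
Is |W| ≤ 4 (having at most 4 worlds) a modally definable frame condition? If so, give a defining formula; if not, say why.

No

Modal frame validity is preserved under disjoint unions.
Any modal formula valid on each of 5 disjoint one-world frames is valid on their disjoint union (validity is preserved under disjoint unions). Each one-world frame has |W|=1≤4, but the union has |W|=5.
Hence having at most 4 worlds is not modally definable.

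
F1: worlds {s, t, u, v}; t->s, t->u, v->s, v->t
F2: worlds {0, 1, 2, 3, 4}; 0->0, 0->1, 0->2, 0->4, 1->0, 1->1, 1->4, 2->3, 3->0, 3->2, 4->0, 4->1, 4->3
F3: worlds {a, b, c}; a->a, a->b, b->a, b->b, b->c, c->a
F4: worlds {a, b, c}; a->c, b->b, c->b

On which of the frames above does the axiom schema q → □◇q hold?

none

This is the axiom for symmetry; its first-order frame correspondent is ∀x ∀y (Rxy → Ryx).
F1: fails — Rvs but not Rsv.
F2: fails — R02 but not R20.
F3: fails — Rbc but not Rcb.
F4: fails — Rac but not Rca.
Valid on no frame.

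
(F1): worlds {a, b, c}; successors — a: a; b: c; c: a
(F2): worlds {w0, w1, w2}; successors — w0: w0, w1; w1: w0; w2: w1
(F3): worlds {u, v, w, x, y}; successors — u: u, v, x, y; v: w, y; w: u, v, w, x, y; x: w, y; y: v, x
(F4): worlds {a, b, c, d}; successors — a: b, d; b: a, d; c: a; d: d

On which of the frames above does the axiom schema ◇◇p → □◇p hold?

(F1)

Frame correspondent (Sahlqvist): ∀x ∀y ∀z ((xR²y ∧ xRz) → ∃w (y = w ∧ zRw)) — i.e. a generalized confluence (Geach) condition.
(F1): holds.
(F2): fails — w0R²w1, w0Rw1 but no w with w1=w and w1Rw.
(F3): fails — uR²u, uRv but no t with u=t and vRt.
(F4): fails — aR²a, aRd but no w with a=w and dRw.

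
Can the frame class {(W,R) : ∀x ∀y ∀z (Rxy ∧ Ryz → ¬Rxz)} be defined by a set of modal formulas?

Any modally definable frame class is closed under surjective bounded morphisms.
The 3-cycle (worlds s,t,u with s→t→u→s) is intransitive. Mapping every world to a single reflexive point • is a surjective bounded morphism; the reflexive point is not intransitive (R••∧R•• but R••).
So the class is not modally definable.

No — not modally definable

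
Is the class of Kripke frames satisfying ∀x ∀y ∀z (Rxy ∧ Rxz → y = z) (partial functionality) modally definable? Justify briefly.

This is a Sahlqvist condition; the CD axiom ◇q → □q defines it.
Suppose ◇q→□q is valid. Take Rxy, Rxz and set V(q)={y}. Then ◇q at x, so □q at x, so q at z, i.e. z=y.

Definable; ◇q → □q defines it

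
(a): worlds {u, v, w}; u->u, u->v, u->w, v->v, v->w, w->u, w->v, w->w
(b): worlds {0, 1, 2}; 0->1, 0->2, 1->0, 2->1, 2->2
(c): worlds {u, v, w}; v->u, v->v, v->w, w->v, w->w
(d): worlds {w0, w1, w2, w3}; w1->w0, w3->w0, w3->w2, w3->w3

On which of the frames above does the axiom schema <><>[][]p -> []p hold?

(a)

This is the axiom for a generalized confluence (Geach) condition; its first-order frame correspondent is forall x forall y forall z ((x R^2 y & xRz) -> exists w (y R^2 w & z = w)).
(a): condition met.
(b): fails — 1R²1, 1R0 but no w with 1R²w and 0=w.
(c): fails — vR²u, vRu but no t with uR²t and u=t.
(d): fails — w3R²w0, w3Rw0 but no w with w0R²w and w0=w.
Valid on: (a).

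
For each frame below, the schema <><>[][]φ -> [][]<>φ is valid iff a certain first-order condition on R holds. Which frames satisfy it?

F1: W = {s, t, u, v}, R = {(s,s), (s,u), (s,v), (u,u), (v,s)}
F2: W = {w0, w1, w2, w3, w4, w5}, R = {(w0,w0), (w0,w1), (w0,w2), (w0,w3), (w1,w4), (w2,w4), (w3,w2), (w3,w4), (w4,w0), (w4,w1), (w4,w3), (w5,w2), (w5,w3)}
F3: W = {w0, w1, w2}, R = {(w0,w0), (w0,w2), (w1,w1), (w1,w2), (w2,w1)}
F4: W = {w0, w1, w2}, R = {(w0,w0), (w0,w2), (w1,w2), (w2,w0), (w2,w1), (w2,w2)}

The schema corresponds to a generalized confluence (Geach) condition: forall x forall y forall z ((x R^2 y & x R^2 z) -> exists w (y R^2 w & zRw)).
F1: fails — sR²u, sR²v but no w with uR²w and vRw.
F2: fails — w0R²w1, w0R²w1 but no w with w1R²w and w1Rw.
F3: ✓.
F4: ✓.
Valid on: F3, F4.

F3, F4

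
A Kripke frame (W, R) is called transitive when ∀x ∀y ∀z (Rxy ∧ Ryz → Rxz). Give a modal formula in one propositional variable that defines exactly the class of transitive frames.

This is transitivity; the standard corresponding axiom is 4: □r → □□r.

□r → □□r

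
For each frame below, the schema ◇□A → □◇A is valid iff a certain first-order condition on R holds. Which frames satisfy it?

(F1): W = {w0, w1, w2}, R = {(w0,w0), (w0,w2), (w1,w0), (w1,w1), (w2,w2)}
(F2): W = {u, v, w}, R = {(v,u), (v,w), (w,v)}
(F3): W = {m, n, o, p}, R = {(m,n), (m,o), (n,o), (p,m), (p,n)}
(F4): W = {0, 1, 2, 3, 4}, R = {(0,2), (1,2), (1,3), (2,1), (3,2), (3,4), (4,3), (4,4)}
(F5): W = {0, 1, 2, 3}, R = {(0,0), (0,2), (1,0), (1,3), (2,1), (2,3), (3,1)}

This is the axiom for convergence; its first-order frame correspondent is ∀x ∀y ∀z (Rxy ∧ Rxz → ∃w (Ryw ∧ Rzw)).
(F1): condition met.
(F2): fails — Rvu and Rvu but u and u have no common successor.
(F3): fails — Rmo and Rmo but o and o have no common successor.
(F4): fails — R12 and R13 but 2 and 3 have no common successor.
(F5): fails — R00 and R02 but 0 and 2 have no common successor.

(F1)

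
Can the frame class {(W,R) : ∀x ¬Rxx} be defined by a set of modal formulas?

Any modally definable frame class is closed under surjective bounded morphisms.
The 2-cycle (worlds s,t with s→t→s) is irreflexive, and the map sending every world to a single reflexive point • is a surjective bounded morphism (forth: every edge maps to (•,•); back: every world has a successor). So any modal formula valid on the 2-cycle is also valid on the reflexive point, which is not irreflexive.
So the class is not modally definable.

Not modally definable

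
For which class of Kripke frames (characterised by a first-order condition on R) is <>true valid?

◇⊤ holds at w iff w has a successor, so frame-validity of ◇⊤ is exactly seriality. Equivalently via □p → ◇p:
Suppose □p→◇p is valid. At any x set V(p)=W. Then □p at x, so ◇p at x, so x has a successor.

Seriality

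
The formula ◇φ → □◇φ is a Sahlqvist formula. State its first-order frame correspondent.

The Euclidean property

Suppose ◇φ→□◇φ is valid. Take Rxy, Rxz and set V(φ)={y}. Then ◇φ at x, so □◇φ at x, so ◇φ at z, so some w with Rzw has φ; w=y, i.e. Rzy. By symmetry of the argument, Ryz.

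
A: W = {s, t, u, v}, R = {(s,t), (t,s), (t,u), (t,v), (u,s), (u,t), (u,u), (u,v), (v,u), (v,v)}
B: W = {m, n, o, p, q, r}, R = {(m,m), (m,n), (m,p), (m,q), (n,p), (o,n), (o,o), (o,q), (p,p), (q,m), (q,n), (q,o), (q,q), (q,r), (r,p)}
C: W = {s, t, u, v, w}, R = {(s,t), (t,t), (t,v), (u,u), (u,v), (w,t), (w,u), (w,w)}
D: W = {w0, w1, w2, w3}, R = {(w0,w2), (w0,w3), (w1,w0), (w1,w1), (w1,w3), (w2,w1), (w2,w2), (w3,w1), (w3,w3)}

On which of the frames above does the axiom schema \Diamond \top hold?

Frame correspondent (Sahlqvist): \forall x \exists y Rxy — i.e. seriality.
A: condition met.
B: condition met.
C: fails — world v has no successor.
D: condition met.
Valid on: A, B, D.

A, B, D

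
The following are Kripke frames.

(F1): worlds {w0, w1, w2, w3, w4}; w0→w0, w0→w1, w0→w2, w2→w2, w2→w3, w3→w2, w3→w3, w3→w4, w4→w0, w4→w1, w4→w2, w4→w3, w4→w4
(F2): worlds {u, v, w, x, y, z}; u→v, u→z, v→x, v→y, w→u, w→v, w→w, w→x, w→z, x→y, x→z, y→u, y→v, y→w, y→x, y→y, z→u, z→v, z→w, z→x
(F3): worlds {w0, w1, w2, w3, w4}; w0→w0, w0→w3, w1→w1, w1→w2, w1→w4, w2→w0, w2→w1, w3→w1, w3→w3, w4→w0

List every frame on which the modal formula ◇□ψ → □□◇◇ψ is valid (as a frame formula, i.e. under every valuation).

This is the axiom for a generalized confluence (Geach) condition; its first-order frame correspondent is ∀x ∀y ∀z ((xRy ∧ xR²z) → ∃w (yRw ∧ zR²w)).
(F1): fails — w0Rw0, w0R²w1 but no w with w0Rw and w1R²w.
(F2): ✓.
(F3): fails — w1Rw1, w1R²w4 but no w with w1Rw and w4R²w.

(F2)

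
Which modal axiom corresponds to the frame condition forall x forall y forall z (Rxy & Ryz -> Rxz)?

□s → □□s

The condition is transitivity. The 4 schema □s → □□s defines it.
Suppose □s→□□s is valid. Take Rxy, Ryz and set V(s)={w : Rxw}. Then □s at x, so □□s at x, so □s at y, so s at z, i.e. Rxz.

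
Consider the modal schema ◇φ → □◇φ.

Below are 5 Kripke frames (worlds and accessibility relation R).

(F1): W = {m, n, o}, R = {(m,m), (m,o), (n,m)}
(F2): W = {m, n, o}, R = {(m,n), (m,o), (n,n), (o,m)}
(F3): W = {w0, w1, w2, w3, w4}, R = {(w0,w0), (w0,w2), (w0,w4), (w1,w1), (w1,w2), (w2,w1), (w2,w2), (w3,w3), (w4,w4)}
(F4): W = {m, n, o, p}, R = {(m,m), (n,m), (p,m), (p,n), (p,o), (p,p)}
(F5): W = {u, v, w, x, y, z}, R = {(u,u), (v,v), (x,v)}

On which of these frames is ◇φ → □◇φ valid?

This is the axiom for the Euclidean property; its first-order frame correspondent is ∀x ∀y ∀z (Rxy ∧ Rxz → Ryz).
(F1): fails — Rmo and Rmo but not Roo.
(F2): fails — Rmo and Rmo but not Roo.
(F3): fails — Rw0w4 and Rw0w2 but not Rw4w2.
(F4): fails — Rpm and Rpn but not Rmn.
(F5): satisfies the condition.

(F5)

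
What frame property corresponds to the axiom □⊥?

Emptiness of R

□⊥ is valid iff no world has any successor (otherwise □⊥ fails at any world with one).
Conversely, any frame satisfying ∀x ∀y ¬Rxy validates the schema.
Frame condition: ∀x ∀y ¬Rxy.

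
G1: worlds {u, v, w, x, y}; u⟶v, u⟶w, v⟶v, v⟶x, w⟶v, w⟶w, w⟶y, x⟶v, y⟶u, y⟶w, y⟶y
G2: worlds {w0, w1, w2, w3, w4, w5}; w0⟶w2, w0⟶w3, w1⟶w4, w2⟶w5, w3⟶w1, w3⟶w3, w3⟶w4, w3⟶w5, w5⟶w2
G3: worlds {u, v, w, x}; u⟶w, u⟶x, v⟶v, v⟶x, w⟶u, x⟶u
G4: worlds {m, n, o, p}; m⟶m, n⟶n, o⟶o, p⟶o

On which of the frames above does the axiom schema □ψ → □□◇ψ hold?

G4

The schema corresponds to a generalized confluence (Geach) condition: ∀x ∀z (xR²z → ∃w (xRw ∧ zRw)).
G1: fails — yR²v but no t with yRt and vRt.
G2: fails — w0R²w1 but no w with w0Rw and w1Rw.
G3: fails — vR²x but no t with vRt and xRt.
G4: holds.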